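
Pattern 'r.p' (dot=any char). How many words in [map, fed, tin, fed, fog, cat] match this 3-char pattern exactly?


Pattern 'r.p' means: starts with 'r', any single char, ends with 'p'.
Checking each word (must be exactly 3 chars):
  'map' (len=3): no
  'fed' (len=3): no
  'tin' (len=3): no
  'fed' (len=3): no
  'fog' (len=3): no
  'cat' (len=3): no
Matching words: []
Total: 0

0


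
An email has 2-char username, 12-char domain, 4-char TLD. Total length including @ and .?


An email address has format: username@domain.tld
Username length: 2
'@' character: 1
Domain length: 12
'.' character: 1
TLD length: 4
Total = 2 + 1 + 12 + 1 + 4 = 20

20


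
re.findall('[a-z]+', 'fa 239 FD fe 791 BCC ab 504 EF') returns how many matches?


Pattern '[a-z]+' finds one or more lowercase letters.
Text: 'fa 239 FD fe 791 BCC ab 504 EF'
Scanning for matches:
  Match 1: 'fa'
  Match 2: 'fe'
  Match 3: 'ab'
Total matches: 3

3


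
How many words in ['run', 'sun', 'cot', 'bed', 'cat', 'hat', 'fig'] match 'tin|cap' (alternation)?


Alternation 'tin|cap' matches either 'tin' or 'cap'.
Checking each word:
  'run' -> no
  'sun' -> no
  'cot' -> no
  'bed' -> no
  'cat' -> no
  'hat' -> no
  'fig' -> no
Matches: []
Count: 0

0


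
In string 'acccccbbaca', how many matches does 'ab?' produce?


Pattern 'ab?' matches 'a' optionally followed by 'b'.
String: 'acccccbbaca'
Scanning left to right for 'a' then checking next char:
  Match 1: 'a' (a not followed by b)
  Match 2: 'a' (a not followed by b)
  Match 3: 'a' (a not followed by b)
Total matches: 3

3


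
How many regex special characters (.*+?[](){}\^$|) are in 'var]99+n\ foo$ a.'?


Regex special characters are: . * + ? [ ] ( ) { } \ ^ $ |
Scanning 'var]99+n\ foo$ a.':
  pos 3: ']' -> SPECIAL
  pos 6: '+' -> SPECIAL
  pos 8: '\' -> SPECIAL
  pos 13: '$' -> SPECIAL
  pos 16: '.' -> SPECIAL
Special chars found: [']', '+', '\\', '$', '.']
Total: 5

5


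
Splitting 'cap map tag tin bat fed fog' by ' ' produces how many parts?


Splitting by ' ' breaks the string at each occurrence of the separator.
Text: 'cap map tag tin bat fed fog'
Parts after split:
  Part 1: 'cap'
  Part 2: 'map'
  Part 3: 'tag'
  Part 4: 'tin'
  Part 5: 'bat'
  Part 6: 'fed'
  Part 7: 'fog'
Total parts: 7

7


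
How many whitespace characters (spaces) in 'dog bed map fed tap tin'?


\s matches whitespace characters (spaces, tabs, etc.).
Text: 'dog bed map fed tap tin'
This text has 6 words separated by spaces.
Number of spaces = number of words - 1 = 6 - 1 = 5

5


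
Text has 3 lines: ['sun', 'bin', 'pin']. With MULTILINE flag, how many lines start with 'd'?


With MULTILINE flag, ^ matches the start of each line.
Lines: ['sun', 'bin', 'pin']
Checking which lines start with 'd':
  Line 1: 'sun' -> no
  Line 2: 'bin' -> no
  Line 3: 'pin' -> no
Matching lines: []
Count: 0

0


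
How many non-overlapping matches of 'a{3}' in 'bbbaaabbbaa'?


Pattern 'a{3}' matches exactly 3 consecutive a's (greedy, non-overlapping).
String: 'bbbaaabbbaa'
Scanning for runs of a's:
  Run at pos 3: 'aaa' (length 3) -> 1 match(es)
  Run at pos 9: 'aa' (length 2) -> 0 match(es)
Matches found: ['aaa']
Total: 1

1


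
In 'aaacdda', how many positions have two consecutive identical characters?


Looking for consecutive identical characters in 'aaacdda':
  pos 0-1: 'a' vs 'a' -> MATCH ('aa')
  pos 1-2: 'a' vs 'a' -> MATCH ('aa')
  pos 2-3: 'a' vs 'c' -> different
  pos 3-4: 'c' vs 'd' -> different
  pos 4-5: 'd' vs 'd' -> MATCH ('dd')
  pos 5-6: 'd' vs 'a' -> different
Consecutive identical pairs: ['aa', 'aa', 'dd']
Count: 3

3


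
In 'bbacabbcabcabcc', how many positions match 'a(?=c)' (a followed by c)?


Lookahead 'a(?=c)' matches 'a' only when followed by 'c'.
String: 'bbacabbcabcabcc'
Checking each position where char is 'a':
  pos 2: 'a' -> MATCH (next='c')
  pos 4: 'a' -> no (next='b')
  pos 8: 'a' -> no (next='b')
  pos 11: 'a' -> no (next='b')
Matching positions: [2]
Count: 1

1


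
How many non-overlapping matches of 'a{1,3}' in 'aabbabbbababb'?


Pattern 'a{1,3}' matches between 1 and 3 consecutive a's (greedy).
String: 'aabbabbbababb'
Finding runs of a's and applying greedy matching:
  Run at pos 0: 'aa' (length 2)
  Run at pos 4: 'a' (length 1)
  Run at pos 8: 'a' (length 1)
  Run at pos 10: 'a' (length 1)
Matches: ['aa', 'a', 'a', 'a']
Count: 4

4


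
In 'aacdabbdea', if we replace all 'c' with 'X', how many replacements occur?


re.sub('c', 'X', text) replaces every occurrence of 'c' with 'X'.
Text: 'aacdabbdea'
Scanning for 'c':
  pos 2: 'c' -> replacement #1
Total replacements: 1

1


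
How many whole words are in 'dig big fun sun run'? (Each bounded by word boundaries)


Word boundaries (\b) mark the start/end of each word.
Text: 'dig big fun sun run'
Splitting by whitespace:
  Word 1: 'dig'
  Word 2: 'big'
  Word 3: 'fun'
  Word 4: 'sun'
  Word 5: 'run'
Total whole words: 5

5


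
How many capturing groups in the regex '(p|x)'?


To count capturing groups, count each '(' that starts a group.
Pattern: '(p|x)'
Walking through the pattern:
  Position 0: '(' -> group #1
Total capturing groups: 1

1


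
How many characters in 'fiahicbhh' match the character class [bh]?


Character class [bh] matches any of: {b, h}
Scanning string 'fiahicbhh' character by character:
  pos 0: 'f' -> no
  pos 1: 'i' -> no
  pos 2: 'a' -> no
  pos 3: 'h' -> MATCH
  pos 4: 'i' -> no
  pos 5: 'c' -> no
  pos 6: 'b' -> MATCH
  pos 7: 'h' -> MATCH
  pos 8: 'h' -> MATCH
Total matches: 4

4


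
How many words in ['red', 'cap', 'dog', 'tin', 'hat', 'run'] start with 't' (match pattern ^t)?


Pattern ^t anchors to start of word. Check which words begin with 't':
  'red' -> no
  'cap' -> no
  'dog' -> no
  'tin' -> MATCH (starts with 't')
  'hat' -> no
  'run' -> no
Matching words: ['tin']
Count: 1

1


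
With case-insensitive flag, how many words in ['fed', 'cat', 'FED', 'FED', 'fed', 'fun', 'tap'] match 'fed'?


Case-insensitive matching: compare each word's lowercase form to 'fed'.
  'fed' -> lower='fed' -> MATCH
  'cat' -> lower='cat' -> no
  'FED' -> lower='fed' -> MATCH
  'FED' -> lower='fed' -> MATCH
  'fed' -> lower='fed' -> MATCH
  'fun' -> lower='fun' -> no
  'tap' -> lower='tap' -> no
Matches: ['fed', 'FED', 'FED', 'fed']
Count: 4

4


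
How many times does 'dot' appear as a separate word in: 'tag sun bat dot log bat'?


Scanning each word for exact match 'dot':
  Word 1: 'tag' -> no
  Word 2: 'sun' -> no
  Word 3: 'bat' -> no
  Word 4: 'dot' -> MATCH
  Word 5: 'log' -> no
  Word 6: 'bat' -> no
Total matches: 1

1


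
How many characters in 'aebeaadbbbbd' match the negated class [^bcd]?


Negated class [^bcd] matches any char NOT in {b, c, d}
Scanning 'aebeaadbbbbd':
  pos 0: 'a' -> MATCH
  pos 1: 'e' -> MATCH
  pos 2: 'b' -> no (excluded)
  pos 3: 'e' -> MATCH
  pos 4: 'a' -> MATCH
  pos 5: 'a' -> MATCH
  pos 6: 'd' -> no (excluded)
  pos 7: 'b' -> no (excluded)
  pos 8: 'b' -> no (excluded)
  pos 9: 'b' -> no (excluded)
  pos 10: 'b' -> no (excluded)
  pos 11: 'd' -> no (excluded)
Total matches: 5

5


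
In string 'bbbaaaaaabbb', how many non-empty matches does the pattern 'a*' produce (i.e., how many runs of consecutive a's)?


Pattern 'a*' matches zero or more a's. We want non-empty runs of consecutive a's.
String: 'bbbaaaaaabbb'
Walking through the string to find runs of a's:
  Run 1: positions 3-8 -> 'aaaaaa'
Non-empty runs found: ['aaaaaa']
Count: 1

1


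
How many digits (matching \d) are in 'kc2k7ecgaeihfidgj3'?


\d matches any digit 0-9.
Scanning 'kc2k7ecgaeihfidgj3':
  pos 2: '2' -> DIGIT
  pos 4: '7' -> DIGIT
  pos 17: '3' -> DIGIT
Digits found: ['2', '7', '3']
Total: 3

3


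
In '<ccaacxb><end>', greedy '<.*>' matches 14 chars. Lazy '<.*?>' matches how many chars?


Greedy '<.*>' tries to match as MUCH as possible.
Lazy '<.*?>' tries to match as LITTLE as possible.

String: '<ccaacxb><end>'
Greedy '<.*>' starts at first '<' and extends to the LAST '>': '<ccaacxb><end>' (14 chars)
Lazy '<.*?>' starts at first '<' and stops at the FIRST '>': '<ccaacxb>' (9 chars)

9


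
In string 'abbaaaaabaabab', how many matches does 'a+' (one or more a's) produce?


Pattern 'a+' matches one or more consecutive a's.
String: 'abbaaaaabaabab'
Scanning for runs of a:
  Match 1: 'a' (length 1)
  Match 2: 'aaaaa' (length 5)
  Match 3: 'aa' (length 2)
  Match 4: 'a' (length 1)
Total matches: 4

4


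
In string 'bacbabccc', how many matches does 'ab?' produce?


Pattern 'ab?' matches 'a' optionally followed by 'b'.
String: 'bacbabccc'
Scanning left to right for 'a' then checking next char:
  Match 1: 'a' (a not followed by b)
  Match 2: 'ab' (a followed by b)
Total matches: 2

2


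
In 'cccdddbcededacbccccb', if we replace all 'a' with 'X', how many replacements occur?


re.sub('a', 'X', text) replaces every occurrence of 'a' with 'X'.
Text: 'cccdddbcededacbccccb'
Scanning for 'a':
  pos 12: 'a' -> replacement #1
Total replacements: 1

1


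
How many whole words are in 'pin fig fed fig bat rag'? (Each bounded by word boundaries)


Word boundaries (\b) mark the start/end of each word.
Text: 'pin fig fed fig bat rag'
Splitting by whitespace:
  Word 1: 'pin'
  Word 2: 'fig'
  Word 3: 'fed'
  Word 4: 'fig'
  Word 5: 'bat'
  Word 6: 'rag'
Total whole words: 6

6


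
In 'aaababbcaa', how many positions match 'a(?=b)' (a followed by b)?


Lookahead 'a(?=b)' matches 'a' only when followed by 'b'.
String: 'aaababbcaa'
Checking each position where char is 'a':
  pos 0: 'a' -> no (next='a')
  pos 1: 'a' -> no (next='a')
  pos 2: 'a' -> MATCH (next='b')
  pos 4: 'a' -> MATCH (next='b')
  pos 8: 'a' -> no (next='a')
Matching positions: [2, 4]
Count: 2

2


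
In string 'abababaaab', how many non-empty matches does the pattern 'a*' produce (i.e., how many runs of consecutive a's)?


Pattern 'a*' matches zero or more a's. We want non-empty runs of consecutive a's.
String: 'abababaaab'
Walking through the string to find runs of a's:
  Run 1: positions 0-0 -> 'a'
  Run 2: positions 2-2 -> 'a'
  Run 3: positions 4-4 -> 'a'
  Run 4: positions 6-8 -> 'aaa'
Non-empty runs found: ['a', 'a', 'a', 'aaa']
Count: 4

4


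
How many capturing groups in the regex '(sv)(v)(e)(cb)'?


To count capturing groups, count each '(' that starts a group.
Pattern: '(sv)(v)(e)(cb)'
Walking through the pattern:
  Position 0: '(' -> group #1
  Position 4: '(' -> group #2
  Position 7: '(' -> group #3
  Position 10: '(' -> group #4
Total capturing groups: 4

4


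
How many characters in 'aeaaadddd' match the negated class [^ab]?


Negated class [^ab] matches any char NOT in {a, b}
Scanning 'aeaaadddd':
  pos 0: 'a' -> no (excluded)
  pos 1: 'e' -> MATCH
  pos 2: 'a' -> no (excluded)
  pos 3: 'a' -> no (excluded)
  pos 4: 'a' -> no (excluded)
  pos 5: 'd' -> MATCH
  pos 6: 'd' -> MATCH
  pos 7: 'd' -> MATCH
  pos 8: 'd' -> MATCH
Total matches: 5

5


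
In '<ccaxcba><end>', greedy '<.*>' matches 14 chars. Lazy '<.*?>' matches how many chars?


Greedy '<.*>' tries to match as MUCH as possible.
Lazy '<.*?>' tries to match as LITTLE as possible.

String: '<ccaxcba><end>'
Greedy '<.*>' starts at first '<' and extends to the LAST '>': '<ccaxcba><end>' (14 chars)
Lazy '<.*?>' starts at first '<' and stops at the FIRST '>': '<ccaxcba>' (9 chars)

9


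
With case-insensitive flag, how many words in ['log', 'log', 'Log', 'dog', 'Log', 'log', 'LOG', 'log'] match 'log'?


Case-insensitive matching: compare each word's lowercase form to 'log'.
  'log' -> lower='log' -> MATCH
  'log' -> lower='log' -> MATCH
  'Log' -> lower='log' -> MATCH
  'dog' -> lower='dog' -> no
  'Log' -> lower='log' -> MATCH
  'log' -> lower='log' -> MATCH
  'LOG' -> lower='log' -> MATCH
  'log' -> lower='log' -> MATCH
Matches: ['log', 'log', 'Log', 'Log', 'log', 'LOG', 'log']
Count: 7

7


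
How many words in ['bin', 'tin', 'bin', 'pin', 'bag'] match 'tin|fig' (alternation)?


Alternation 'tin|fig' matches either 'tin' or 'fig'.
Checking each word:
  'bin' -> no
  'tin' -> MATCH
  'bin' -> no
  'pin' -> no
  'bag' -> no
Matches: ['tin']
Count: 1

1


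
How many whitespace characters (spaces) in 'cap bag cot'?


\s matches whitespace characters (spaces, tabs, etc.).
Text: 'cap bag cot'
This text has 3 words separated by spaces.
Number of spaces = number of words - 1 = 3 - 1 = 2

2


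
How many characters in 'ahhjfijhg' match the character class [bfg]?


Character class [bfg] matches any of: {b, f, g}
Scanning string 'ahhjfijhg' character by character:
  pos 0: 'a' -> no
  pos 1: 'h' -> no
  pos 2: 'h' -> no
  pos 3: 'j' -> no
  pos 4: 'f' -> MATCH
  pos 5: 'i' -> no
  pos 6: 'j' -> no
  pos 7: 'h' -> no
  pos 8: 'g' -> MATCH
Total matches: 2

2


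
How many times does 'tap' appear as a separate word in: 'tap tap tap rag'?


Scanning each word for exact match 'tap':
  Word 1: 'tap' -> MATCH
  Word 2: 'tap' -> MATCH
  Word 3: 'tap' -> MATCH
  Word 4: 'rag' -> no
Total matches: 3

3


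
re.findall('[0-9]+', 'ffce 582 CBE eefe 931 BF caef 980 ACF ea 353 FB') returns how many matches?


Pattern '[0-9]+' finds one or more digits.
Text: 'ffce 582 CBE eefe 931 BF caef 980 ACF ea 353 FB'
Scanning for matches:
  Match 1: '582'
  Match 2: '931'
  Match 3: '980'
  Match 4: '353'
Total matches: 4

4


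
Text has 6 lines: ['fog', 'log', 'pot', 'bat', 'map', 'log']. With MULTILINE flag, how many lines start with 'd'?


With MULTILINE flag, ^ matches the start of each line.
Lines: ['fog', 'log', 'pot', 'bat', 'map', 'log']
Checking which lines start with 'd':
  Line 1: 'fog' -> no
  Line 2: 'log' -> no
  Line 3: 'pot' -> no
  Line 4: 'bat' -> no
  Line 5: 'map' -> no
  Line 6: 'log' -> no
Matching lines: []
Count: 0

0


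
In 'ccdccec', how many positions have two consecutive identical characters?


Looking for consecutive identical characters in 'ccdccec':
  pos 0-1: 'c' vs 'c' -> MATCH ('cc')
  pos 1-2: 'c' vs 'd' -> different
  pos 2-3: 'd' vs 'c' -> different
  pos 3-4: 'c' vs 'c' -> MATCH ('cc')
  pos 4-5: 'c' vs 'e' -> different
  pos 5-6: 'e' vs 'c' -> different
Consecutive identical pairs: ['cc', 'cc']
Count: 2

2


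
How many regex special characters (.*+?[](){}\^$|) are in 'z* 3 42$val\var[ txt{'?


Regex special characters are: . * + ? [ ] ( ) { } \ ^ $ |
Scanning 'z* 3 42$val\var[ txt{':
  pos 1: '*' -> SPECIAL
  pos 7: '$' -> SPECIAL
  pos 11: '\' -> SPECIAL
  pos 15: '[' -> SPECIAL
  pos 20: '{' -> SPECIAL
Special chars found: ['*', '$', '\\', '[', '{']
Total: 5

5


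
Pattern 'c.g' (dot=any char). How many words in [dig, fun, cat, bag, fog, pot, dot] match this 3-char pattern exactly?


Pattern 'c.g' means: starts with 'c', any single char, ends with 'g'.
Checking each word (must be exactly 3 chars):
  'dig' (len=3): no
  'fun' (len=3): no
  'cat' (len=3): no
  'bag' (len=3): no
  'fog' (len=3): no
  'pot' (len=3): no
  'dot' (len=3): no
Matching words: []
Total: 0

0


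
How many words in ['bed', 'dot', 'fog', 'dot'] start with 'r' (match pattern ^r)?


Pattern ^r anchors to start of word. Check which words begin with 'r':
  'bed' -> no
  'dot' -> no
  'fog' -> no
  'dot' -> no
Matching words: []
Count: 0

0


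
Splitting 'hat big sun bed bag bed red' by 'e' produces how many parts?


Splitting by 'e' breaks the string at each occurrence of the separator.
Text: 'hat big sun bed bag bed red'
Parts after split:
  Part 1: 'hat big sun b'
  Part 2: 'd bag b'
  Part 3: 'd r'
  Part 4: 'd'
Total parts: 4

4


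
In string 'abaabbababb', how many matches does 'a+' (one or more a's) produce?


Pattern 'a+' matches one or more consecutive a's.
String: 'abaabbababb'
Scanning for runs of a:
  Match 1: 'a' (length 1)
  Match 2: 'aa' (length 2)
  Match 3: 'a' (length 1)
  Match 4: 'a' (length 1)
Total matches: 4

4


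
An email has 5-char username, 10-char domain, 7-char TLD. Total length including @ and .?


An email address has format: username@domain.tld
Username length: 5
'@' character: 1
Domain length: 10
'.' character: 1
TLD length: 7
Total = 5 + 1 + 10 + 1 + 7 = 24

24


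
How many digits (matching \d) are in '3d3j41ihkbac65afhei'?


\d matches any digit 0-9.
Scanning '3d3j41ihkbac65afhei':
  pos 0: '3' -> DIGIT
  pos 2: '3' -> DIGIT
  pos 4: '4' -> DIGIT
  pos 5: '1' -> DIGIT
  pos 12: '6' -> DIGIT
  pos 13: '5' -> DIGIT
Digits found: ['3', '3', '4', '1', '6', '5']
Total: 6

6


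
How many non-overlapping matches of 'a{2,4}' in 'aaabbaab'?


Pattern 'a{2,4}' matches between 2 and 4 consecutive a's (greedy).
String: 'aaabbaab'
Finding runs of a's and applying greedy matching:
  Run at pos 0: 'aaa' (length 3)
  Run at pos 5: 'aa' (length 2)
Matches: ['aaa', 'aa']
Count: 2

2


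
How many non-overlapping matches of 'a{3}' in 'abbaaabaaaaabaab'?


Pattern 'a{3}' matches exactly 3 consecutive a's (greedy, non-overlapping).
String: 'abbaaabaaaaabaab'
Scanning for runs of a's:
  Run at pos 0: 'a' (length 1) -> 0 match(es)
  Run at pos 3: 'aaa' (length 3) -> 1 match(es)
  Run at pos 7: 'aaaaa' (length 5) -> 1 match(es)
  Run at pos 13: 'aa' (length 2) -> 0 match(es)
Matches found: ['aaa', 'aaa']
Total: 2

2


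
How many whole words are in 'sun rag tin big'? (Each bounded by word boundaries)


Word boundaries (\b) mark the start/end of each word.
Text: 'sun rag tin big'
Splitting by whitespace:
  Word 1: 'sun'
  Word 2: 'rag'
  Word 3: 'tin'
  Word 4: 'big'
Total whole words: 4

4


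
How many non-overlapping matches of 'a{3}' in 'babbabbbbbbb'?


Pattern 'a{3}' matches exactly 3 consecutive a's (greedy, non-overlapping).
String: 'babbabbbbbbb'
Scanning for runs of a's:
  Run at pos 1: 'a' (length 1) -> 0 match(es)
  Run at pos 4: 'a' (length 1) -> 0 match(es)
Matches found: []
Total: 0

0


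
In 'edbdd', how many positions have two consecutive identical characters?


Looking for consecutive identical characters in 'edbdd':
  pos 0-1: 'e' vs 'd' -> different
  pos 1-2: 'd' vs 'b' -> different
  pos 2-3: 'b' vs 'd' -> different
  pos 3-4: 'd' vs 'd' -> MATCH ('dd')
Consecutive identical pairs: ['dd']
Count: 1

1


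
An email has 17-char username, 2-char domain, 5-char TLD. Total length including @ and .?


An email address has format: username@domain.tld
Username length: 17
'@' character: 1
Domain length: 2
'.' character: 1
TLD length: 5
Total = 17 + 1 + 2 + 1 + 5 = 26

26


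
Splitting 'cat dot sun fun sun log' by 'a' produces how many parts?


Splitting by 'a' breaks the string at each occurrence of the separator.
Text: 'cat dot sun fun sun log'
Parts after split:
  Part 1: 'c'
  Part 2: 't dot sun fun sun log'
Total parts: 2

2


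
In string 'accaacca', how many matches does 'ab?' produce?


Pattern 'ab?' matches 'a' optionally followed by 'b'.
String: 'accaacca'
Scanning left to right for 'a' then checking next char:
  Match 1: 'a' (a not followed by b)
  Match 2: 'a' (a not followed by b)
  Match 3: 'a' (a not followed by b)
  Match 4: 'a' (a not followed by b)
Total matches: 4

4


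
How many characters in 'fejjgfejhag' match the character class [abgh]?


Character class [abgh] matches any of: {a, b, g, h}
Scanning string 'fejjgfejhag' character by character:
  pos 0: 'f' -> no
  pos 1: 'e' -> no
  pos 2: 'j' -> no
  pos 3: 'j' -> no
  pos 4: 'g' -> MATCH
  pos 5: 'f' -> no
  pos 6: 'e' -> no
  pos 7: 'j' -> no
  pos 8: 'h' -> MATCH
  pos 9: 'a' -> MATCH
  pos 10: 'g' -> MATCH
Total matches: 4

4


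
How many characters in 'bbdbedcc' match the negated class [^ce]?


Negated class [^ce] matches any char NOT in {c, e}
Scanning 'bbdbedcc':
  pos 0: 'b' -> MATCH
  pos 1: 'b' -> MATCH
  pos 2: 'd' -> MATCH
  pos 3: 'b' -> MATCH
  pos 4: 'e' -> no (excluded)
  pos 5: 'd' -> MATCH
  pos 6: 'c' -> no (excluded)
  pos 7: 'c' -> no (excluded)
Total matches: 5

5


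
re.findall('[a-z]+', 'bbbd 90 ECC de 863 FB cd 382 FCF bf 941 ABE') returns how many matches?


Pattern '[a-z]+' finds one or more lowercase letters.
Text: 'bbbd 90 ECC de 863 FB cd 382 FCF bf 941 ABE'
Scanning for matches:
  Match 1: 'bbbd'
  Match 2: 'de'
  Match 3: 'cd'
  Match 4: 'bf'
Total matches: 4

4


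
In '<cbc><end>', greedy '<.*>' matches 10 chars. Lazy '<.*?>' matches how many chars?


Greedy '<.*>' tries to match as MUCH as possible.
Lazy '<.*?>' tries to match as LITTLE as possible.

String: '<cbc><end>'
Greedy '<.*>' starts at first '<' and extends to the LAST '>': '<cbc><end>' (10 chars)
Lazy '<.*?>' starts at first '<' and stops at the FIRST '>': '<cbc>' (5 chars)

5


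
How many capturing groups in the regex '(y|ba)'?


To count capturing groups, count each '(' that starts a group.
Pattern: '(y|ba)'
Walking through the pattern:
  Position 0: '(' -> group #1
Total capturing groups: 1

1


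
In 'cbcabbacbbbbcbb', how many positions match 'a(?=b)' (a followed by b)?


Lookahead 'a(?=b)' matches 'a' only when followed by 'b'.
String: 'cbcabbacbbbbcbb'
Checking each position where char is 'a':
  pos 3: 'a' -> MATCH (next='b')
  pos 6: 'a' -> no (next='c')
Matching positions: [3]
Count: 1

1


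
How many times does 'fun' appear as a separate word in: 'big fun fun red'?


Scanning each word for exact match 'fun':
  Word 1: 'big' -> no
  Word 2: 'fun' -> MATCH
  Word 3: 'fun' -> MATCH
  Word 4: 'red' -> no
Total matches: 2

2


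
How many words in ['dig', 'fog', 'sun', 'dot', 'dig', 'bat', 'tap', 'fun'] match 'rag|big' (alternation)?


Alternation 'rag|big' matches either 'rag' or 'big'.
Checking each word:
  'dig' -> no
  'fog' -> no
  'sun' -> no
  'dot' -> no
  'dig' -> no
  'bat' -> no
  'tap' -> no
  'fun' -> no
Matches: []
Count: 0

0


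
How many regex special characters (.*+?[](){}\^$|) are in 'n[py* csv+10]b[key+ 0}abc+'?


Regex special characters are: . * + ? [ ] ( ) { } \ ^ $ |
Scanning 'n[py* csv+10]b[key+ 0}abc+':
  pos 1: '[' -> SPECIAL
  pos 4: '*' -> SPECIAL
  pos 9: '+' -> SPECIAL
  pos 12: ']' -> SPECIAL
  pos 14: '[' -> SPECIAL
  pos 18: '+' -> SPECIAL
  pos 21: '}' -> SPECIAL
  pos 25: '+' -> SPECIAL
Special chars found: ['[', '*', '+', ']', '[', '+', '}', '+']
Total: 8

8


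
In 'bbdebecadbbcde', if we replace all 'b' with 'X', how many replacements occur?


re.sub('b', 'X', text) replaces every occurrence of 'b' with 'X'.
Text: 'bbdebecadbbcde'
Scanning for 'b':
  pos 0: 'b' -> replacement #1
  pos 1: 'b' -> replacement #2
  pos 4: 'b' -> replacement #3
  pos 9: 'b' -> replacement #4
  pos 10: 'b' -> replacement #5
Total replacements: 5

5


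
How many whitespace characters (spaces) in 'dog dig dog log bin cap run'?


\s matches whitespace characters (spaces, tabs, etc.).
Text: 'dog dig dog log bin cap run'
This text has 7 words separated by spaces.
Number of spaces = number of words - 1 = 7 - 1 = 6

6


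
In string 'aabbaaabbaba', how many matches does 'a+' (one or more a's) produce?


Pattern 'a+' matches one or more consecutive a's.
String: 'aabbaaabbaba'
Scanning for runs of a:
  Match 1: 'aa' (length 2)
  Match 2: 'aaa' (length 3)
  Match 3: 'a' (length 1)
  Match 4: 'a' (length 1)
Total matches: 4

4


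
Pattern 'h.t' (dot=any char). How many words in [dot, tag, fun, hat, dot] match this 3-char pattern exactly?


Pattern 'h.t' means: starts with 'h', any single char, ends with 't'.
Checking each word (must be exactly 3 chars):
  'dot' (len=3): no
  'tag' (len=3): no
  'fun' (len=3): no
  'hat' (len=3): MATCH
  'dot' (len=3): no
Matching words: ['hat']
Total: 1

1


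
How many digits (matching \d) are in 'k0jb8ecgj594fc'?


\d matches any digit 0-9.
Scanning 'k0jb8ecgj594fc':
  pos 1: '0' -> DIGIT
  pos 4: '8' -> DIGIT
  pos 9: '5' -> DIGIT
  pos 10: '9' -> DIGIT
  pos 11: '4' -> DIGIT
Digits found: ['0', '8', '5', '9', '4']
Total: 5

5


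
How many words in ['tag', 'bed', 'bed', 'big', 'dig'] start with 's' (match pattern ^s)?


Pattern ^s anchors to start of word. Check which words begin with 's':
  'tag' -> no
  'bed' -> no
  'bed' -> no
  'big' -> no
  'dig' -> no
Matching words: []
Count: 0

0


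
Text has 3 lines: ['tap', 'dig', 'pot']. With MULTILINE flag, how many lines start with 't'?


With MULTILINE flag, ^ matches the start of each line.
Lines: ['tap', 'dig', 'pot']
Checking which lines start with 't':
  Line 1: 'tap' -> MATCH
  Line 2: 'dig' -> no
  Line 3: 'pot' -> no
Matching lines: ['tap']
Count: 1

1


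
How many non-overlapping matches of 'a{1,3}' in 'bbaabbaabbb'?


Pattern 'a{1,3}' matches between 1 and 3 consecutive a's (greedy).
String: 'bbaabbaabbb'
Finding runs of a's and applying greedy matching:
  Run at pos 2: 'aa' (length 2)
  Run at pos 6: 'aa' (length 2)
Matches: ['aa', 'aa']
Count: 2

2


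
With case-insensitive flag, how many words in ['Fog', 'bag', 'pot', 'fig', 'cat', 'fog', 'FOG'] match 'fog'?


Case-insensitive matching: compare each word's lowercase form to 'fog'.
  'Fog' -> lower='fog' -> MATCH
  'bag' -> lower='bag' -> no
  'pot' -> lower='pot' -> no
  'fig' -> lower='fig' -> no
  'cat' -> lower='cat' -> no
  'fog' -> lower='fog' -> MATCH
  'FOG' -> lower='fog' -> MATCH
Matches: ['Fog', 'fog', 'FOG']
Count: 3

3


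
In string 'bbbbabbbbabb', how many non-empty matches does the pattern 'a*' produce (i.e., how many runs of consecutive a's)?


Pattern 'a*' matches zero or more a's. We want non-empty runs of consecutive a's.
String: 'bbbbabbbbabb'
Walking through the string to find runs of a's:
  Run 1: positions 4-4 -> 'a'
  Run 2: positions 9-9 -> 'a'
Non-empty runs found: ['a', 'a']
Count: 2

2


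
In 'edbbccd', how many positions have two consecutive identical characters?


Looking for consecutive identical characters in 'edbbccd':
  pos 0-1: 'e' vs 'd' -> different
  pos 1-2: 'd' vs 'b' -> different
  pos 2-3: 'b' vs 'b' -> MATCH ('bb')
  pos 3-4: 'b' vs 'c' -> different
  pos 4-5: 'c' vs 'c' -> MATCH ('cc')
  pos 5-6: 'c' vs 'd' -> different
Consecutive identical pairs: ['bb', 'cc']
Count: 2

2


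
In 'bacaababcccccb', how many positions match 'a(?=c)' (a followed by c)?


Lookahead 'a(?=c)' matches 'a' only when followed by 'c'.
String: 'bacaababcccccb'
Checking each position where char is 'a':
  pos 1: 'a' -> MATCH (next='c')
  pos 3: 'a' -> no (next='a')
  pos 4: 'a' -> no (next='b')
  pos 6: 'a' -> no (next='b')
Matching positions: [1]
Count: 1

1


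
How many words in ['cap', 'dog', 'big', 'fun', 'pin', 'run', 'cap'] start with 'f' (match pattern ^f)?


Pattern ^f anchors to start of word. Check which words begin with 'f':
  'cap' -> no
  'dog' -> no
  'big' -> no
  'fun' -> MATCH (starts with 'f')
  'pin' -> no
  'run' -> no
  'cap' -> no
Matching words: ['fun']
Count: 1

1


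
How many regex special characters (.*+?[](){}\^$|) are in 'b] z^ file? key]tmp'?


Regex special characters are: . * + ? [ ] ( ) { } \ ^ $ |
Scanning 'b] z^ file? key]tmp':
  pos 1: ']' -> SPECIAL
  pos 4: '^' -> SPECIAL
  pos 10: '?' -> SPECIAL
  pos 15: ']' -> SPECIAL
Special chars found: [']', '^', '?', ']']
Total: 4

4


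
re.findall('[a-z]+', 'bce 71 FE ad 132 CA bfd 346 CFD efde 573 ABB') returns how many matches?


Pattern '[a-z]+' finds one or more lowercase letters.
Text: 'bce 71 FE ad 132 CA bfd 346 CFD efde 573 ABB'
Scanning for matches:
  Match 1: 'bce'
  Match 2: 'ad'
  Match 3: 'bfd'
  Match 4: 'efde'
Total matches: 4

4


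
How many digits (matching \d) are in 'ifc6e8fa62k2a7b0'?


\d matches any digit 0-9.
Scanning 'ifc6e8fa62k2a7b0':
  pos 3: '6' -> DIGIT
  pos 5: '8' -> DIGIT
  pos 8: '6' -> DIGIT
  pos 9: '2' -> DIGIT
  pos 11: '2' -> DIGIT
  pos 13: '7' -> DIGIT
  pos 15: '0' -> DIGIT
Digits found: ['6', '8', '6', '2', '2', '7', '0']
Total: 7

7


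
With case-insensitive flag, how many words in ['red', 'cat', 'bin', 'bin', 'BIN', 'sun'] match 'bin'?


Case-insensitive matching: compare each word's lowercase form to 'bin'.
  'red' -> lower='red' -> no
  'cat' -> lower='cat' -> no
  'bin' -> lower='bin' -> MATCH
  'bin' -> lower='bin' -> MATCH
  'BIN' -> lower='bin' -> MATCH
  'sun' -> lower='sun' -> no
Matches: ['bin', 'bin', 'BIN']
Count: 3

3


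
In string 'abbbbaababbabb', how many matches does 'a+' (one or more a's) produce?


Pattern 'a+' matches one or more consecutive a's.
String: 'abbbbaababbabb'
Scanning for runs of a:
  Match 1: 'a' (length 1)
  Match 2: 'aa' (length 2)
  Match 3: 'a' (length 1)
  Match 4: 'a' (length 1)
Total matches: 4

4


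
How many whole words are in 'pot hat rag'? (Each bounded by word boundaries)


Word boundaries (\b) mark the start/end of each word.
Text: 'pot hat rag'
Splitting by whitespace:
  Word 1: 'pot'
  Word 2: 'hat'
  Word 3: 'rag'
Total whole words: 3

3


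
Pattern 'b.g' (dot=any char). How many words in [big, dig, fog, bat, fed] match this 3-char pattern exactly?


Pattern 'b.g' means: starts with 'b', any single char, ends with 'g'.
Checking each word (must be exactly 3 chars):
  'big' (len=3): MATCH
  'dig' (len=3): no
  'fog' (len=3): no
  'bat' (len=3): no
  'fed' (len=3): no
Matching words: ['big']
Total: 1

1


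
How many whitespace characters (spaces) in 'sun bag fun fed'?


\s matches whitespace characters (spaces, tabs, etc.).
Text: 'sun bag fun fed'
This text has 4 words separated by spaces.
Number of spaces = number of words - 1 = 4 - 1 = 3

3


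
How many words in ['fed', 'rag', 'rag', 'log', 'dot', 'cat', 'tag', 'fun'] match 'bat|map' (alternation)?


Alternation 'bat|map' matches either 'bat' or 'map'.
Checking each word:
  'fed' -> no
  'rag' -> no
  'rag' -> no
  'log' -> no
  'dot' -> no
  'cat' -> no
  'tag' -> no
  'fun' -> no
Matches: []
Count: 0

0


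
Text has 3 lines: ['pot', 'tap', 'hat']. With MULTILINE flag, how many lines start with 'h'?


With MULTILINE flag, ^ matches the start of each line.
Lines: ['pot', 'tap', 'hat']
Checking which lines start with 'h':
  Line 1: 'pot' -> no
  Line 2: 'tap' -> no
  Line 3: 'hat' -> MATCH
Matching lines: ['hat']
Count: 1

1


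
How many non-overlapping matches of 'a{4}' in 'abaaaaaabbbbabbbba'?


Pattern 'a{4}' matches exactly 4 consecutive a's (greedy, non-overlapping).
String: 'abaaaaaabbbbabbbba'
Scanning for runs of a's:
  Run at pos 0: 'a' (length 1) -> 0 match(es)
  Run at pos 2: 'aaaaaa' (length 6) -> 1 match(es)
  Run at pos 12: 'a' (length 1) -> 0 match(es)
  Run at pos 17: 'a' (length 1) -> 0 match(es)
Matches found: ['aaaa']
Total: 1

1


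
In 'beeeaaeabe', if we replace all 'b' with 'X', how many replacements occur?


re.sub('b', 'X', text) replaces every occurrence of 'b' with 'X'.
Text: 'beeeaaeabe'
Scanning for 'b':
  pos 0: 'b' -> replacement #1
  pos 8: 'b' -> replacement #2
Total replacements: 2

2


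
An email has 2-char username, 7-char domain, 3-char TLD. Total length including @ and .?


An email address has format: username@domain.tld
Username length: 2
'@' character: 1
Domain length: 7
'.' character: 1
TLD length: 3
Total = 2 + 1 + 7 + 1 + 3 = 14

14


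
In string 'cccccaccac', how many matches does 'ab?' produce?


Pattern 'ab?' matches 'a' optionally followed by 'b'.
String: 'cccccaccac'
Scanning left to right for 'a' then checking next char:
  Match 1: 'a' (a not followed by b)
  Match 2: 'a' (a not followed by b)
Total matches: 2

2


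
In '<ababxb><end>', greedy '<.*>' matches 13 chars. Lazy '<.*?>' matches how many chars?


Greedy '<.*>' tries to match as MUCH as possible.
Lazy '<.*?>' tries to match as LITTLE as possible.

String: '<ababxb><end>'
Greedy '<.*>' starts at first '<' and extends to the LAST '>': '<ababxb><end>' (13 chars)
Lazy '<.*?>' starts at first '<' and stops at the FIRST '>': '<ababxb>' (8 chars)

8


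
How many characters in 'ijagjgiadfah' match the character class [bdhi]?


Character class [bdhi] matches any of: {b, d, h, i}
Scanning string 'ijagjgiadfah' character by character:
  pos 0: 'i' -> MATCH
  pos 1: 'j' -> no
  pos 2: 'a' -> no
  pos 3: 'g' -> no
  pos 4: 'j' -> no
  pos 5: 'g' -> no
  pos 6: 'i' -> MATCH
  pos 7: 'a' -> no
  pos 8: 'd' -> MATCH
  pos 9: 'f' -> no
  pos 10: 'a' -> no
  pos 11: 'h' -> MATCH
Total matches: 4

4


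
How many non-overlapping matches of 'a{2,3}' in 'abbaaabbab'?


Pattern 'a{2,3}' matches between 2 and 3 consecutive a's (greedy).
String: 'abbaaabbab'
Finding runs of a's and applying greedy matching:
  Run at pos 0: 'a' (length 1)
  Run at pos 3: 'aaa' (length 3)
  Run at pos 8: 'a' (length 1)
Matches: ['aaa']
Count: 1

1


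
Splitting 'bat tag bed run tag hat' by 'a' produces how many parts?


Splitting by 'a' breaks the string at each occurrence of the separator.
Text: 'bat tag bed run tag hat'
Parts after split:
  Part 1: 'b'
  Part 2: 't t'
  Part 3: 'g bed run t'
  Part 4: 'g h'
  Part 5: 't'
Total parts: 5

5


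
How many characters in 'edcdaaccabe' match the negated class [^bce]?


Negated class [^bce] matches any char NOT in {b, c, e}
Scanning 'edcdaaccabe':
  pos 0: 'e' -> no (excluded)
  pos 1: 'd' -> MATCH
  pos 2: 'c' -> no (excluded)
  pos 3: 'd' -> MATCH
  pos 4: 'a' -> MATCH
  pos 5: 'a' -> MATCH
  pos 6: 'c' -> no (excluded)
  pos 7: 'c' -> no (excluded)
  pos 8: 'a' -> MATCH
  pos 9: 'b' -> no (excluded)
  pos 10: 'e' -> no (excluded)
Total matches: 5

5


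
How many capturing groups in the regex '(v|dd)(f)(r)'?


To count capturing groups, count each '(' that starts a group.
Pattern: '(v|dd)(f)(r)'
Walking through the pattern:
  Position 0: '(' -> group #1
  Position 6: '(' -> group #2
  Position 9: '(' -> group #3
Total capturing groups: 3

3


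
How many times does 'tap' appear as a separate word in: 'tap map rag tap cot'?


Scanning each word for exact match 'tap':
  Word 1: 'tap' -> MATCH
  Word 2: 'map' -> no
  Word 3: 'rag' -> no
  Word 4: 'tap' -> MATCH
  Word 5: 'cot' -> no
Total matches: 2

2


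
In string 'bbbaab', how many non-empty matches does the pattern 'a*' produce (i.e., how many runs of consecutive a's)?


Pattern 'a*' matches zero or more a's. We want non-empty runs of consecutive a's.
String: 'bbbaab'
Walking through the string to find runs of a's:
  Run 1: positions 3-4 -> 'aa'
Non-empty runs found: ['aa']
Count: 1

1


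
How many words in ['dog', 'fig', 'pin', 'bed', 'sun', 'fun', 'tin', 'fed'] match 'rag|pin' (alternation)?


Alternation 'rag|pin' matches either 'rag' or 'pin'.
Checking each word:
  'dog' -> no
  'fig' -> no
  'pin' -> MATCH
  'bed' -> no
  'sun' -> no
  'fun' -> no
  'tin' -> no
  'fed' -> no
Matches: ['pin']
Count: 1

1


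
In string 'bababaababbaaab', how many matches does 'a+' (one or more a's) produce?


Pattern 'a+' matches one or more consecutive a's.
String: 'bababaababbaaab'
Scanning for runs of a:
  Match 1: 'a' (length 1)
  Match 2: 'a' (length 1)
  Match 3: 'aa' (length 2)
  Match 4: 'a' (length 1)
  Match 5: 'aaa' (length 3)
Total matches: 5

5


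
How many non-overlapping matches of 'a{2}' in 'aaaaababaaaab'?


Pattern 'a{2}' matches exactly 2 consecutive a's (greedy, non-overlapping).
String: 'aaaaababaaaab'
Scanning for runs of a's:
  Run at pos 0: 'aaaaa' (length 5) -> 2 match(es)
  Run at pos 6: 'a' (length 1) -> 0 match(es)
  Run at pos 8: 'aaaa' (length 4) -> 2 match(es)
Matches found: ['aa', 'aa', 'aa', 'aa']
Total: 4

4


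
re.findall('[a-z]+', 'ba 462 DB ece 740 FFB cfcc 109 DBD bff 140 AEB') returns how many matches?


Pattern '[a-z]+' finds one or more lowercase letters.
Text: 'ba 462 DB ece 740 FFB cfcc 109 DBD bff 140 AEB'
Scanning for matches:
  Match 1: 'ba'
  Match 2: 'ece'
  Match 3: 'cfcc'
  Match 4: 'bff'
Total matches: 4

4


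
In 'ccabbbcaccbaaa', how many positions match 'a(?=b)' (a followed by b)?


Lookahead 'a(?=b)' matches 'a' only when followed by 'b'.
String: 'ccabbbcaccbaaa'
Checking each position where char is 'a':
  pos 2: 'a' -> MATCH (next='b')
  pos 7: 'a' -> no (next='c')
  pos 11: 'a' -> no (next='a')
  pos 12: 'a' -> no (next='a')
Matching positions: [2]
Count: 1

1


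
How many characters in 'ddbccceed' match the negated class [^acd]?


Negated class [^acd] matches any char NOT in {a, c, d}
Scanning 'ddbccceed':
  pos 0: 'd' -> no (excluded)
  pos 1: 'd' -> no (excluded)
  pos 2: 'b' -> MATCH
  pos 3: 'c' -> no (excluded)
  pos 4: 'c' -> no (excluded)
  pos 5: 'c' -> no (excluded)
  pos 6: 'e' -> MATCH
  pos 7: 'e' -> MATCH
  pos 8: 'd' -> no (excluded)
Total matches: 3

3


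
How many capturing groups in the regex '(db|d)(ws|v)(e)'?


To count capturing groups, count each '(' that starts a group.
Pattern: '(db|d)(ws|v)(e)'
Walking through the pattern:
  Position 0: '(' -> group #1
  Position 6: '(' -> group #2
  Position 12: '(' -> group #3
Total capturing groups: 3

3


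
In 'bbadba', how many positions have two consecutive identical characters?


Looking for consecutive identical characters in 'bbadba':
  pos 0-1: 'b' vs 'b' -> MATCH ('bb')
  pos 1-2: 'b' vs 'a' -> different
  pos 2-3: 'a' vs 'd' -> different
  pos 3-4: 'd' vs 'b' -> different
  pos 4-5: 'b' vs 'a' -> different
Consecutive identical pairs: ['bb']
Count: 1

1


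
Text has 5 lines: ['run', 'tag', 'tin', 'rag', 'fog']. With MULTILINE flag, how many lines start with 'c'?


With MULTILINE flag, ^ matches the start of each line.
Lines: ['run', 'tag', 'tin', 'rag', 'fog']
Checking which lines start with 'c':
  Line 1: 'run' -> no
  Line 2: 'tag' -> no
  Line 3: 'tin' -> no
  Line 4: 'rag' -> no
  Line 5: 'fog' -> no
Matching lines: []
Count: 0

0


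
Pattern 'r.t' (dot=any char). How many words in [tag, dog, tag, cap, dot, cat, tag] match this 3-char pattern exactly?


Pattern 'r.t' means: starts with 'r', any single char, ends with 't'.
Checking each word (must be exactly 3 chars):
  'tag' (len=3): no
  'dog' (len=3): no
  'tag' (len=3): no
  'cap' (len=3): no
  'dot' (len=3): no
  'cat' (len=3): no
  'tag' (len=3): no
Matching words: []
Total: 0

0


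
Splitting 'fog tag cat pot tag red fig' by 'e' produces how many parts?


Splitting by 'e' breaks the string at each occurrence of the separator.
Text: 'fog tag cat pot tag red fig'
Parts after split:
  Part 1: 'fog tag cat pot tag r'
  Part 2: 'd fig'
Total parts: 2

2


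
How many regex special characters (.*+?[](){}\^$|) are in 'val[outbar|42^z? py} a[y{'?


Regex special characters are: . * + ? [ ] ( ) { } \ ^ $ |
Scanning 'val[outbar|42^z? py} a[y{':
  pos 3: '[' -> SPECIAL
  pos 10: '|' -> SPECIAL
  pos 13: '^' -> SPECIAL
  pos 15: '?' -> SPECIAL
  pos 19: '}' -> SPECIAL
  pos 22: '[' -> SPECIAL
  pos 24: '{' -> SPECIAL
Special chars found: ['[', '|', '^', '?', '}', '[', '{']
Total: 7

7


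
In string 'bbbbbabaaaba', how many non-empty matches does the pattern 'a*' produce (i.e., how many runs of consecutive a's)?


Pattern 'a*' matches zero or more a's. We want non-empty runs of consecutive a's.
String: 'bbbbbabaaaba'
Walking through the string to find runs of a's:
  Run 1: positions 5-5 -> 'a'
  Run 2: positions 7-9 -> 'aaa'
  Run 3: positions 11-11 -> 'a'
Non-empty runs found: ['a', 'aaa', 'a']
Count: 3

3


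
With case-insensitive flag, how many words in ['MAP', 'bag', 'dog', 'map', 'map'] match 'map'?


Case-insensitive matching: compare each word's lowercase form to 'map'.
  'MAP' -> lower='map' -> MATCH
  'bag' -> lower='bag' -> no
  'dog' -> lower='dog' -> no
  'map' -> lower='map' -> MATCH
  'map' -> lower='map' -> MATCH
Matches: ['MAP', 'map', 'map']
Count: 3

3


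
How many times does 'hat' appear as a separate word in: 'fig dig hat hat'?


Scanning each word for exact match 'hat':
  Word 1: 'fig' -> no
  Word 2: 'dig' -> no
  Word 3: 'hat' -> MATCH
  Word 4: 'hat' -> MATCH
Total matches: 2

2


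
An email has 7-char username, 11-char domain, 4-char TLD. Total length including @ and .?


An email address has format: username@domain.tld
Username length: 7
'@' character: 1
Domain length: 11
'.' character: 1
TLD length: 4
Total = 7 + 1 + 11 + 1 + 4 = 24

24


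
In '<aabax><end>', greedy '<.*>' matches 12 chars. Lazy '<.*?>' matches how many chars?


Greedy '<.*>' tries to match as MUCH as possible.
Lazy '<.*?>' tries to match as LITTLE as possible.

String: '<aabax><end>'
Greedy '<.*>' starts at first '<' and extends to the LAST '>': '<aabax><end>' (12 chars)
Lazy '<.*?>' starts at first '<' and stops at the FIRST '>': '<aabax>' (7 chars)

7
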